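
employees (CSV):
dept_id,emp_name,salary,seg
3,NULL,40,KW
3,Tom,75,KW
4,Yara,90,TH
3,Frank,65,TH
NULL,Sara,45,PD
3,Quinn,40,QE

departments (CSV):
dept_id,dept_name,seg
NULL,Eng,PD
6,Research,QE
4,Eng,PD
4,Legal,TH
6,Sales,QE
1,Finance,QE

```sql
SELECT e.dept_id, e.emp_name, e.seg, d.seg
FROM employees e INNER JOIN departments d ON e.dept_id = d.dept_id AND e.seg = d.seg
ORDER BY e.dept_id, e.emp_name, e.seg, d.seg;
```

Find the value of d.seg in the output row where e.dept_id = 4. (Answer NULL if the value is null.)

INNER JOIN keeps only pairs where the ON condition holds.
Matching on e.dept_id = d.dept_id AND e.seg = d.seg. A NULL in a compared column never satisfies the condition.
- e row (dept_id=3, seg=KW): no match → dropped.
- e row (dept_id=3, seg=KW): no match → dropped.
- e row (dept_id=4, seg=TH): matches 1 d row(s) → 1 output row(s).
- e row (dept_id=3, seg=TH): no match → dropped.
- e row (dept_id=NULL, seg=PD): no match → dropped.
- e row (dept_id=3, seg=QE): no match → dropped.

TH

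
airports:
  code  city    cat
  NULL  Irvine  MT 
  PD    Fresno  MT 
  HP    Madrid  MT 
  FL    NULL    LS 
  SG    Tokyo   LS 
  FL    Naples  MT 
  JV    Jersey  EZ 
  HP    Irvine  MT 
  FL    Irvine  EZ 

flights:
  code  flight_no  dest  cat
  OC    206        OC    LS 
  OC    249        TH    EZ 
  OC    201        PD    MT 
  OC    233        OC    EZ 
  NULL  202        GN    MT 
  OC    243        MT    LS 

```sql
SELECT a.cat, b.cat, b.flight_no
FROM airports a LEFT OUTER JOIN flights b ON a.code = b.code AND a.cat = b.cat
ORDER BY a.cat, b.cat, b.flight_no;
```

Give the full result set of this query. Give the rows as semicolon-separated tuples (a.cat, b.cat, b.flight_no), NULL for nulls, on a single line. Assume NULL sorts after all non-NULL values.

(EZ, NULL, NULL); (EZ, NULL, NULL); (LS, NULL, NULL); (LS, NULL, NULL); (MT, NULL, NULL); (MT, NULL, NULL); (MT, NULL, NULL); (MT, NULL, NULL); (MT, NULL, NULL)

LEFT JOIN keeps every row from `airports`; unmatched rows get NULL for `flights`'s columns.
Matching on a.code = b.code AND a.cat = b.cat. A NULL in a compared column never satisfies the condition.
- a (code=NULL, cat=MT) has no partner → padded with NULL.
- a (code=PD, cat=MT) has no partner → padded with NULL.
- a (code=HP, cat=MT) has no partner → padded with NULL.
- a (code=FL, cat=LS) has no partner → padded with NULL.
- a (code=SG, cat=LS) has no partner → padded with NULL.
- a (code=FL, cat=MT) has no partner → padded with NULL.
- a (code=JV, cat=EZ) has no partner → padded with NULL.
- a (code=HP, cat=MT) has no partner → padded with NULL.
- a (code=FL, cat=EZ) has no partner → padded with NULL.
After projecting and ordering:
a.cat | b.cat | b.flight_no
EZ | NULL | NULL
EZ | NULL | NULL
LS | NULL | NULL
LS | NULL | NULL
MT | NULL | NULL
MT | NULL | NULL
MT | NULL | NULL
MT | NULL | NULL
MT | NULL | NULL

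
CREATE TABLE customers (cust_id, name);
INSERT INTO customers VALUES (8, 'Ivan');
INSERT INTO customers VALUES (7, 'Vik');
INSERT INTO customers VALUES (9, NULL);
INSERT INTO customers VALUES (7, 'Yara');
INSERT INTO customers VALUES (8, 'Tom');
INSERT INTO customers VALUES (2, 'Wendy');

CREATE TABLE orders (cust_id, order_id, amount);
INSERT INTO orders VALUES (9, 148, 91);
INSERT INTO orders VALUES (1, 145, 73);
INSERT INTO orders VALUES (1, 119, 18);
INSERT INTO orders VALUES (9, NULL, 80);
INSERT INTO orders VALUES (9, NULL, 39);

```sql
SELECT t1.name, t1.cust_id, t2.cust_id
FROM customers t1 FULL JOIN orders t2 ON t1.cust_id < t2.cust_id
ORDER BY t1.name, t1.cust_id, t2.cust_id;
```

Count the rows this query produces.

18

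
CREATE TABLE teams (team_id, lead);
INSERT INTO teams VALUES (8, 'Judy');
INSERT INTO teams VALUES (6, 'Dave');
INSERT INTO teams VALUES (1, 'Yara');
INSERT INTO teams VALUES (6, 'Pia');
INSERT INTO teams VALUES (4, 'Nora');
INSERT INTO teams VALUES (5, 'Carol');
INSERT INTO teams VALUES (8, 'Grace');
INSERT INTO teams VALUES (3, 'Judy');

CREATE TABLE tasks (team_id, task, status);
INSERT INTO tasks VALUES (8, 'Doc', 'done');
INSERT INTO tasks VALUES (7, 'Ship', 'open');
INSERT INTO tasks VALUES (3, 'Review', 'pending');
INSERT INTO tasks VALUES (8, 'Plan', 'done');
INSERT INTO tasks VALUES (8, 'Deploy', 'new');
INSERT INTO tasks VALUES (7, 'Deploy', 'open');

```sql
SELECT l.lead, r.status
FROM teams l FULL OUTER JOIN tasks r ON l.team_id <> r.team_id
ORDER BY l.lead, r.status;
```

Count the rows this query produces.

41

FULL OUTER JOIN keeps every row from both sides; unmatched rows get NULL for the other side's columns.
Matching on l.team_id <> r.team_id.
- team_id=8: 3 matching r row(s), so 3 row(s) emitted.
- team_id=6: 6 matching r row(s), so 6 row(s) emitted.
- team_id=1: 6 matching r row(s), so 6 row(s) emitted.
- team_id=6: 6 matching r row(s), so 6 row(s) emitted.
- team_id=4: 6 matching r row(s), so 6 row(s) emitted.
- team_id=5: 6 matching r row(s), so 6 row(s) emitted.
- team_id=8: 3 matching r row(s), so 3 row(s) emitted.
- team_id=3: 5 matching r row(s), so 5 row(s) emitted.
Total: 41 rows.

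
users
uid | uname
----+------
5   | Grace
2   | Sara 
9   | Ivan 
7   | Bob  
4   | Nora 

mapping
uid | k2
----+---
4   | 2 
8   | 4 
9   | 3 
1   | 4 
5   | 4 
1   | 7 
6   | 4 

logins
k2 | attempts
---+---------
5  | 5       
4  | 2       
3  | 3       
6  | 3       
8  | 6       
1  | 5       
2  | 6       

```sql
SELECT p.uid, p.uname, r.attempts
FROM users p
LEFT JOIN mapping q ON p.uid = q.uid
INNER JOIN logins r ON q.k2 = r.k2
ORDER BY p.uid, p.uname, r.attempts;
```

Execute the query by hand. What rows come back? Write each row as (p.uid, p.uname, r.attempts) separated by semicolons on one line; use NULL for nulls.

(4, Nora, 6); (5, Grace, 2); (9, Ivan, 3)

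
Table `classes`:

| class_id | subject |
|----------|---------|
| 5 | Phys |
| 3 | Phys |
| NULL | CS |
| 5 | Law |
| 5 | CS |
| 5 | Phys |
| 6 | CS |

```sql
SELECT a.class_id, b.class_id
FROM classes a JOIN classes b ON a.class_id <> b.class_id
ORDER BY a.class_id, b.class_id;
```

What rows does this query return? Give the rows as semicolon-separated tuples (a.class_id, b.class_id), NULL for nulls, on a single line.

INNER JOIN keeps only pairs where the ON condition holds.
Matching on a.class_id <> b.class_id. A NULL in a compared column never satisfies the condition.
- class_id=5: 2 matching b row(s), so 2 row(s) emitted.
- class_id=3: 5 matching b row(s), so 5 row(s) emitted.
- class_id=NULL: no matching b row, dropped.
- class_id=5: 2 matching b row(s), so 2 row(s) emitted.
- class_id=5: 2 matching b row(s), so 2 row(s) emitted.
- class_id=5: 2 matching b row(s), so 2 row(s) emitted.
- class_id=6: 5 matching b row(s), so 5 row(s) emitted.

(3, 5); (3, 5); (3, 5); (3, 5); (3, 6); (5, 3); (5, 3); (5, 3); (5, 3); (5, 6); (5, 6); (5, 6); (5, 6); (6, 3); (6, 5); (6, 5); (6, 5); (6, 5)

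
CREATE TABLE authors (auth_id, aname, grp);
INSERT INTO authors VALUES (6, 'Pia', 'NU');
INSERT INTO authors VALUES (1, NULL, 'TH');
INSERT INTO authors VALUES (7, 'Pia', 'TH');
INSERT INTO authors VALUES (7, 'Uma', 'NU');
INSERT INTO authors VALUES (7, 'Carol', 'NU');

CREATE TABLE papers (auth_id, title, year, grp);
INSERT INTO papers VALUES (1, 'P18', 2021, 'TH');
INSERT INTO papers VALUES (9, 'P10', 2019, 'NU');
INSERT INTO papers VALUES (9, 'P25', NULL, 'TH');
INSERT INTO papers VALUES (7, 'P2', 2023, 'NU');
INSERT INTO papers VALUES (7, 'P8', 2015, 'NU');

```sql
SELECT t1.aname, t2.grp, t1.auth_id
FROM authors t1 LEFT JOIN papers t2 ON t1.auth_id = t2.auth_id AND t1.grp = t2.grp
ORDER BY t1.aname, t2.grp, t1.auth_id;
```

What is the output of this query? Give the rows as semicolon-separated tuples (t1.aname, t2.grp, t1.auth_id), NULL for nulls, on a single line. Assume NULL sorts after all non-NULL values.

(Carol, NU, 7); (Carol, NU, 7); (Pia, NULL, 6); (Pia, NULL, 7); (Uma, NU, 7); (Uma, NU, 7); (NULL, TH, 1)

LEFT JOIN keeps every row from `authors`; unmatched rows get NULL for `papers`'s columns.
Matching on t1.auth_id = t2.auth_id AND t1.grp = t2.grp.
- t1[0] auth_id=6, grp=NU → no match; kept with NULLs on the t2 side.
- t1[1] auth_id=1, grp=TH → 1 match(es) in t2 → 1 row(s).
- t1[2] auth_id=7, grp=TH → no match; kept with NULLs on the t2 side.
- t1[3] auth_id=7, grp=NU → 2 match(es) in t2 → 2 row(s).
- t1[4] auth_id=7, grp=NU → 2 match(es) in t2 → 2 row(s).
After projecting and ordering:
t1.aname | t2.grp | t1.auth_id
Carol | NU | 7
Carol | NU | 7
Pia | NULL | 6
Pia | NULL | 7
Uma | NU | 7
Uma | NU | 7
NULL | TH | 1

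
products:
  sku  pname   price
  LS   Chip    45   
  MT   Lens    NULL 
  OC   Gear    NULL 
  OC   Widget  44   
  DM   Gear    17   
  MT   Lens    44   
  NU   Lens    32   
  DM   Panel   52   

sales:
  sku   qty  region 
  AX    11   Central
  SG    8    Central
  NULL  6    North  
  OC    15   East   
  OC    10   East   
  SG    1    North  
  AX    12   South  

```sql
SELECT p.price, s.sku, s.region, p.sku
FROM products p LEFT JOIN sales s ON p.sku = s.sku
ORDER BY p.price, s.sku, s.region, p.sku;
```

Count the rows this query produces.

LEFT JOIN keeps every row from `products`; unmatched rows get NULL for `sales`'s columns.
Matching on p.sku = s.sku. A NULL in a compared column never satisfies the condition.
- p (sku=LS) has no partner → padded with NULL.
- p (sku=MT) has no partner → padded with NULL.
- p (sku=OC) pairs with 2 row(s) of s.
- p (sku=OC) pairs with 2 row(s) of s.
- p (sku=DM) has no partner → padded with NULL.
- p (sku=MT) has no partner → padded with NULL.
- p (sku=NU) has no partner → padded with NULL.
- p (sku=DM) has no partner → padded with NULL.
Total: 4 matched + 6 padded = 10 rows.

10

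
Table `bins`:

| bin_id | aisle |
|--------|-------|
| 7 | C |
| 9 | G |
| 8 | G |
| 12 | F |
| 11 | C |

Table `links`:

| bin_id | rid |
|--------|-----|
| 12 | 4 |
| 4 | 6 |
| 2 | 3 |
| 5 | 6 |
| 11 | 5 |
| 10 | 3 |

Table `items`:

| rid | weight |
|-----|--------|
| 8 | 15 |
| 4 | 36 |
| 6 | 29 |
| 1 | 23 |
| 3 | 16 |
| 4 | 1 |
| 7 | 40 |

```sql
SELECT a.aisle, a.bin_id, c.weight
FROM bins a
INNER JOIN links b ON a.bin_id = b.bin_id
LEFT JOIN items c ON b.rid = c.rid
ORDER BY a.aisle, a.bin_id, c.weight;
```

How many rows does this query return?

Joins associate left-to-right: bins INNER JOIN links on bin_id gives 2 intermediate row(s).
Then LEFT JOIN `items c` on rid: each of those 2 rows is kept; rows whose b.rid has no match in c get NULL for c's columns.
Result: 3 row(s).

3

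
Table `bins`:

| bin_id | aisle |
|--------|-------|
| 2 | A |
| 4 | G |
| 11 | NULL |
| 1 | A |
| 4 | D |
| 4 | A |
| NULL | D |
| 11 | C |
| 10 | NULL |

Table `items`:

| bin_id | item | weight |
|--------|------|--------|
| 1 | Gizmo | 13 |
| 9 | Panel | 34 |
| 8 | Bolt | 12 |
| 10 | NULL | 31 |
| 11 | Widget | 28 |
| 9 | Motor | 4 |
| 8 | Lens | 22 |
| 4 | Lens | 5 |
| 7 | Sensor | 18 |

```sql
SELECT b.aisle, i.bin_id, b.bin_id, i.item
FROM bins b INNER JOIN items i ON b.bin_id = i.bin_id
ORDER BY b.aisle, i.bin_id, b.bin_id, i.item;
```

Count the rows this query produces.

INNER JOIN keeps only pairs where the ON condition holds.
Matching on b.bin_id = i.bin_id. A NULL in a compared column never satisfies the condition.
- b row (bin_id=2): no match → dropped.
- b row (bin_id=4): matches 1 i row(s) → 1 output row(s).
- b row (bin_id=11): matches 1 i row(s) → 1 output row(s).
- b row (bin_id=1): matches 1 i row(s) → 1 output row(s).
- b row (bin_id=4): matches 1 i row(s) → 1 output row(s).
- b row (bin_id=4): matches 1 i row(s) → 1 output row(s).
- b row (bin_id=NULL): no match → dropped.
- b row (bin_id=11): matches 1 i row(s) → 1 output row(s).
- b row (bin_id=10): matches 1 i row(s) → 1 output row(s).
Total: 7 rows.

7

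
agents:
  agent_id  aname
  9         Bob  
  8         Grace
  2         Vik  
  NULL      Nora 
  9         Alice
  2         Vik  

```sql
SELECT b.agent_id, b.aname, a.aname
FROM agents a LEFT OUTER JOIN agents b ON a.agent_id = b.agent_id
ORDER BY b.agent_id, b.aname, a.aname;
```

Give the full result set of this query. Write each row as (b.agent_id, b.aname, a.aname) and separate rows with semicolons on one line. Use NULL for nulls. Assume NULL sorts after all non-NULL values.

LEFT JOIN keeps every row from `agents a`; unmatched rows get NULL for `agents b`'s columns.
Matching on a.agent_id = b.agent_id. A NULL in a compared column never satisfies the condition.
- a (agent_id=9) pairs with 2 row(s) of b.
- a (agent_id=8) pairs with 1 row(s) of b.
- a (agent_id=2) pairs with 2 row(s) of b.
- a (agent_id=NULL) has no partner → padded with NULL.
- a (agent_id=9) pairs with 2 row(s) of b.
- a (agent_id=2) pairs with 2 row(s) of b.
After projecting and ordering:
b.agent_id | b.aname | a.aname
2 | Vik | Vik
2 | Vik | Vik
2 | Vik | Vik
2 | Vik | Vik
8 | Grace | Grace
9 | Alice | Alice
9 | Alice | Bob
9 | Bob | Alice
9 | Bob | Bob
NULL | NULL | Nora

(2, Vik, Vik); (2, Vik, Vik); (2, Vik, Vik); (2, Vik, Vik); (8, Grace, Grace); (9, Alice, Alice); (9, Alice, Bob); (9, Bob, Alice); (9, Bob, Bob); (NULL, NULL, Nora)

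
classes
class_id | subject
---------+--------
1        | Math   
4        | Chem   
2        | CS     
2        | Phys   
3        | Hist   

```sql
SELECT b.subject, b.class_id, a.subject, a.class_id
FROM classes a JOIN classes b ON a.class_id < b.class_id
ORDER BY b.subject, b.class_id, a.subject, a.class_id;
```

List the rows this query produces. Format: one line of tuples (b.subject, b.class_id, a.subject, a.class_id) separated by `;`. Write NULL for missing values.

(CS, 2, Math, 1); (Chem, 4, CS, 2); (Chem, 4, Hist, 3); (Chem, 4, Math, 1); (Chem, 4, Phys, 2); (Hist, 3, CS, 2); (Hist, 3, Math, 1); (Hist, 3, Phys, 2); (Phys, 2, Math, 1)

INNER JOIN keeps only pairs where the ON condition holds.
Matching on a.class_id < b.class_id.
- a[0] class_id=1 → 4 match(es) in b → 4 row(s).
- a[1] class_id=4 → no match; dropped.
- a[2] class_id=2 → 2 match(es) in b → 2 row(s).
- a[3] class_id=2 → 2 match(es) in b → 2 row(s).
- a[4] class_id=3 → 1 match(es) in b → 1 row(s).
After projecting and ordering:
b.subject | b.class_id | a.subject | a.class_id
CS | 2 | Math | 1
Chem | 4 | CS | 2
Chem | 4 | Hist | 3
Chem | 4 | Math | 1
Chem | 4 | Phys | 2
Hist | 3 | CS | 2
Hist | 3 | Math | 1
Hist | 3 | Phys | 2
Phys | 2 | Math | 1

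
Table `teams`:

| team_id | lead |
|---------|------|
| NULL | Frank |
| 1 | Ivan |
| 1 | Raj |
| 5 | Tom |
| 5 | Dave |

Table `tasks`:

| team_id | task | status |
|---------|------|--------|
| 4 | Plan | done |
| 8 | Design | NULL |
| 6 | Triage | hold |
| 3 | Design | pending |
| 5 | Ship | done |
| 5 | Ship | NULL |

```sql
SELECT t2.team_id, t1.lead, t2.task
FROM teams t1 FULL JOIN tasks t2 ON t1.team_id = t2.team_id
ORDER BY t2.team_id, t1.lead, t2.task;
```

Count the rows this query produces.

FULL OUTER JOIN keeps every row from both sides; unmatched rows get NULL for the other side's columns.
Matching on t1.team_id = t2.team_id. A NULL in a compared column never satisfies the condition.
Matched pairs: 4; unmatched t1 rows kept: 3; unmatched t2 rows kept: 4.
Total: 4 matched + 7 padded = 11 rows.

11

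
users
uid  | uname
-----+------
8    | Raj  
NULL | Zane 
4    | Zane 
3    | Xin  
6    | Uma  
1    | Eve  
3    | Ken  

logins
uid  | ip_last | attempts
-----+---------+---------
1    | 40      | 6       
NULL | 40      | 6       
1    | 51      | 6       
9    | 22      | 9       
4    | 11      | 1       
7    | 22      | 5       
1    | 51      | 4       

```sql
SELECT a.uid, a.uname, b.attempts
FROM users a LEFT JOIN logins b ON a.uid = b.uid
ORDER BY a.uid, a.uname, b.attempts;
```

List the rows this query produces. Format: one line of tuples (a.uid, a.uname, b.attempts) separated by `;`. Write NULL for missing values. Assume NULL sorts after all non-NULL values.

(1, Eve, 4); (1, Eve, 6); (1, Eve, 6); (3, Ken, NULL); (3, Xin, NULL); (4, Zane, 1); (6, Uma, NULL); (8, Raj, NULL); (NULL, Zane, NULL)

LEFT JOIN keeps every row from `users`; unmatched rows get NULL for `logins`'s columns.
Matching on a.uid = b.uid. A NULL in a compared column never satisfies the condition.
Matched pairs: 4; unmatched a rows kept: 5.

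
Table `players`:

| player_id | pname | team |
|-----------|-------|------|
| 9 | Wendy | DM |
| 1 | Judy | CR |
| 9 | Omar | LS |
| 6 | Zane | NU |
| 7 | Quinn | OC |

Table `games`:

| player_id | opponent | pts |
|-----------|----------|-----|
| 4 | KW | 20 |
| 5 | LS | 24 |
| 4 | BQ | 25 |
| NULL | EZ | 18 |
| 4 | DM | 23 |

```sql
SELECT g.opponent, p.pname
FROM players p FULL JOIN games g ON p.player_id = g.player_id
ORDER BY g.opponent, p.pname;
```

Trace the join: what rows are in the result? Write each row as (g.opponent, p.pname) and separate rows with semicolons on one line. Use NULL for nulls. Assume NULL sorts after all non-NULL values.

(BQ, NULL); (DM, NULL); (EZ, NULL); (KW, NULL); (LS, NULL); (NULL, Judy); (NULL, Omar); (NULL, Quinn); (NULL, Wendy); (NULL, Zane)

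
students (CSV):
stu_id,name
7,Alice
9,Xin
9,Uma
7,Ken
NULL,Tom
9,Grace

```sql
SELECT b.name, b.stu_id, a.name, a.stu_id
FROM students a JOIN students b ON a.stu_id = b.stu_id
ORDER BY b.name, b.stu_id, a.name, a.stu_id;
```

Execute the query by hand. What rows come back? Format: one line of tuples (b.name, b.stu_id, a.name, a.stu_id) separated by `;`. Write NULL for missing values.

(Alice, 7, Alice, 7); (Alice, 7, Ken, 7); (Grace, 9, Grace, 9); (Grace, 9, Uma, 9); (Grace, 9, Xin, 9); (Ken, 7, Alice, 7); (Ken, 7, Ken, 7); (Uma, 9, Grace, 9); (Uma, 9, Uma, 9); (Uma, 9, Xin, 9); (Xin, 9, Grace, 9); (Xin, 9, Uma, 9); (Xin, 9, Xin, 9)

INNER JOIN keeps only pairs where the ON condition holds.
Matching on a.stu_id = b.stu_id. A NULL in a compared column never satisfies the condition.
Matched pairs: 13.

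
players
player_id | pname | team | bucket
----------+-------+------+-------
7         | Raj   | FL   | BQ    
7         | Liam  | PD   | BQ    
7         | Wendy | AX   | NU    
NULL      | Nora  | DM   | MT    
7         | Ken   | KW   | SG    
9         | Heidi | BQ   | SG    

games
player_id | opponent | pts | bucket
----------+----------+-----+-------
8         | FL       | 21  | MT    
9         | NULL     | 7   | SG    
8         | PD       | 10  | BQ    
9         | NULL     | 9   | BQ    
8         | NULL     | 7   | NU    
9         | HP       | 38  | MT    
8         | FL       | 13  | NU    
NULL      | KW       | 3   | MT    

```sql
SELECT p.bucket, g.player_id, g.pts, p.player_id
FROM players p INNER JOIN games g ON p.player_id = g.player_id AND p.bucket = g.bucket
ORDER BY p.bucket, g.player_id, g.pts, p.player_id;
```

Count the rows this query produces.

1

INNER JOIN keeps only pairs where the ON condition holds.
Matching on p.player_id = g.player_id AND p.bucket = g.bucket. A NULL in a compared column never satisfies the condition.
- p[0] player_id=7, bucket=BQ → no match; dropped.
- p[1] player_id=7, bucket=BQ → no match; dropped.
- p[2] player_id=7, bucket=NU → no match; dropped.
- p[3] player_id=NULL, bucket=MT → no match; dropped.
- p[4] player_id=7, bucket=SG → no match; dropped.
- p[5] player_id=9, bucket=SG → 1 match(es) in g → 1 row(s).
Total: 1 rows.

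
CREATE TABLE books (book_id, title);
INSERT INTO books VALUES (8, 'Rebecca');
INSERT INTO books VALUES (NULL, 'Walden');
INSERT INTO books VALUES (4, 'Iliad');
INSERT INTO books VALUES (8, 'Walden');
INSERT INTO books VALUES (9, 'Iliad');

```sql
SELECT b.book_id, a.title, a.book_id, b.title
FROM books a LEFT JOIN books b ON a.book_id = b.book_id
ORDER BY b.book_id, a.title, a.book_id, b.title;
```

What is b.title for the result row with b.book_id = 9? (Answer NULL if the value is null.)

Iliad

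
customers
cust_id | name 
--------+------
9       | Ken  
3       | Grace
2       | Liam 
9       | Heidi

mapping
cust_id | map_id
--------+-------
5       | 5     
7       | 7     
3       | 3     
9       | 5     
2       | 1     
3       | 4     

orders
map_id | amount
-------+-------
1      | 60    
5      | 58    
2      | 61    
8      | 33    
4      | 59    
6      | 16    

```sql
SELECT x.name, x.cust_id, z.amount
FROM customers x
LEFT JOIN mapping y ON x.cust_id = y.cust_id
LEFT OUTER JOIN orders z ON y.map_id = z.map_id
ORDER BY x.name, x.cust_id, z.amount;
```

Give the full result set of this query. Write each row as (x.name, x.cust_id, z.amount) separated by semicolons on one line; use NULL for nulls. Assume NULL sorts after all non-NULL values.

(Grace, 3, 59); (Grace, 3, NULL); (Heidi, 9, 58); (Ken, 9, 58); (Liam, 2, 60)

Joins associate left-to-right: customers LEFT JOIN mapping on cust_id gives 5 intermediate row(s).
Then LEFT JOIN `orders z` on map_id: each of those 5 rows is kept; rows whose y.map_id has no match in z get NULL for z's columns.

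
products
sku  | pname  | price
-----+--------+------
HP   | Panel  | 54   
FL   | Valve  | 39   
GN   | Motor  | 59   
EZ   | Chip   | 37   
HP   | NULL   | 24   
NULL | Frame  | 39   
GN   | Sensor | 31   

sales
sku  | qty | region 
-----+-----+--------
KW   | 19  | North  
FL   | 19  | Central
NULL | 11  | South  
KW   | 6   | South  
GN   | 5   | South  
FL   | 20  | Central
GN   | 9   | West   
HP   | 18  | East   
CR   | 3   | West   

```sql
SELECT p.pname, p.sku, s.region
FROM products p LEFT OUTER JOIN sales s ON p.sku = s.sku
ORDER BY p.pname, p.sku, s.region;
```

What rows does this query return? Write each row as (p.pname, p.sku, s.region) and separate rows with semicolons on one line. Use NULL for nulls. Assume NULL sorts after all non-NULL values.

LEFT JOIN keeps every row from `products`; unmatched rows get NULL for `sales`'s columns.
Matching on p.sku = s.sku. A NULL in a compared column never satisfies the condition.
Matched pairs: 8; unmatched p rows kept: 2.

(Chip, EZ, NULL); (Frame, NULL, NULL); (Motor, GN, South); (Motor, GN, West); (Panel, HP, East); (Sensor, GN, South); (Sensor, GN, West); (Valve, FL, Central); (Valve, FL, Central); (NULL, HP, East)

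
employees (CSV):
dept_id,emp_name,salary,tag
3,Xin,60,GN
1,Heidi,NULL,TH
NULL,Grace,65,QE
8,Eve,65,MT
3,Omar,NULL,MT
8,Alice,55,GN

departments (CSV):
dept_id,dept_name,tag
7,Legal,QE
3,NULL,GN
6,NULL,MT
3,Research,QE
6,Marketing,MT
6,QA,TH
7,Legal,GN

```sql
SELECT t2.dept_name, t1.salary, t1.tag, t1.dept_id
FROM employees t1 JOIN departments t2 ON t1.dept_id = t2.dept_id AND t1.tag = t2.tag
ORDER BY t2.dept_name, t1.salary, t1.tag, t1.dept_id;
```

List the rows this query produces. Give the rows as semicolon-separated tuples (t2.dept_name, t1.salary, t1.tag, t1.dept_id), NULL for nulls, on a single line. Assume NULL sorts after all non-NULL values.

INNER JOIN keeps only pairs where the ON condition holds.
Matching on t1.dept_id = t2.dept_id AND t1.tag = t2.tag. A NULL in a compared column never satisfies the condition.
- t1[0] dept_id=3, tag=GN → 1 match(es) in t2 → 1 row(s).
- t1[1] dept_id=1, tag=TH → no match; dropped.
- t1[2] dept_id=NULL, tag=QE → no match; dropped.
- t1[3] dept_id=8, tag=MT → no match; dropped.
- t1[4] dept_id=3, tag=MT → no match; dropped.
- t1[5] dept_id=8, tag=GN → no match; dropped.
After projecting and ordering:
t2.dept_name | t1.salary | t1.tag | t1.dept_id
NULL | 60 | GN | 3

(NULL, 60, GN, 3)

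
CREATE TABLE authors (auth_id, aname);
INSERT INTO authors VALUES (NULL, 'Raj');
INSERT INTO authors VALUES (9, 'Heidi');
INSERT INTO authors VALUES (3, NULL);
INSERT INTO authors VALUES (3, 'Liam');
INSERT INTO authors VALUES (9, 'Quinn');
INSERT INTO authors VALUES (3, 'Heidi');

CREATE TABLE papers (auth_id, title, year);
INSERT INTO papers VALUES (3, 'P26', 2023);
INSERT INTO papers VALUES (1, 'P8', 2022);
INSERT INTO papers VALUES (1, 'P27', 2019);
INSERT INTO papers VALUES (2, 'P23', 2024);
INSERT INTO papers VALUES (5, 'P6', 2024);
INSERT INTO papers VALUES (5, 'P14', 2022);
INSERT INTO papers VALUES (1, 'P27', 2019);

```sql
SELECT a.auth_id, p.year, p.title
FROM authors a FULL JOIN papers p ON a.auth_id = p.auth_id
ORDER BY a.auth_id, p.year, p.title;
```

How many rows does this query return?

12

FULL OUTER JOIN keeps every row from both sides; unmatched rows get NULL for the other side's columns.
Matching on a.auth_id = p.auth_id. A NULL in a compared column never satisfies the condition.
- auth_id=NULL: no p row matches, row kept with p columns NULL.
- auth_id=9: no p row matches, row kept with p columns NULL.
- auth_id=3: 1 matching p row(s), so 1 row(s) emitted.
- auth_id=3: 1 matching p row(s), so 1 row(s) emitted.
- auth_id=9: no p row matches, row kept with p columns NULL.
- auth_id=3: 1 matching p row(s), so 1 row(s) emitted.
- plus 6 unmatched p row(s), each kept with NULL a columns.
Total: 3 matched + 9 padded = 12 rows.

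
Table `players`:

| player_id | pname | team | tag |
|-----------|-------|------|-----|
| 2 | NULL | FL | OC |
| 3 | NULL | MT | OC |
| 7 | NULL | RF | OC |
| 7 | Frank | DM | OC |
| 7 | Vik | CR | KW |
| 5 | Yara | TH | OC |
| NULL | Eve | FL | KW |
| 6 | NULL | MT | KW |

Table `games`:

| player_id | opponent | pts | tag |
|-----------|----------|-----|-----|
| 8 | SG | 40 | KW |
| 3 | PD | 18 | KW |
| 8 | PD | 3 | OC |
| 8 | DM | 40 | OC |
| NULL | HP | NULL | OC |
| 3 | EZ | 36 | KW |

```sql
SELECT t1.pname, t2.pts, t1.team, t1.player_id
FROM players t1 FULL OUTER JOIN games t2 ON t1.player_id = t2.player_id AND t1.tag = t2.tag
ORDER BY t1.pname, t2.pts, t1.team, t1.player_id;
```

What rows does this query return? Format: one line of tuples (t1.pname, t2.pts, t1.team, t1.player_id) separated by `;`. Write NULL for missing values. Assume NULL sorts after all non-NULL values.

FULL OUTER JOIN keeps every row from both sides; unmatched rows get NULL for the other side's columns.
Matching on t1.player_id = t2.player_id AND t1.tag = t2.tag. A NULL in a compared column never satisfies the condition.
- t1 (player_id=2, tag=OC) has no partner → padded with NULL.
- t1 (player_id=3, tag=OC) has no partner → padded with NULL.
- t1 (player_id=7, tag=OC) has no partner → padded with NULL.
- t1 (player_id=7, tag=OC) has no partner → padded with NULL.
- t1 (player_id=7, tag=KW) has no partner → padded with NULL.
- t1 (player_id=5, tag=OC) has no partner → padded with NULL.
- t1 (player_id=NULL, tag=KW) has no partner → padded with NULL.
- t1 (player_id=6, tag=KW) has no partner → padded with NULL.
- plus 6 unmatched t2 row(s), each kept with NULL t1 columns.

(Eve, NULL, FL, NULL); (Frank, NULL, DM, 7); (Vik, NULL, CR, 7); (Yara, NULL, TH, 5); (NULL, 3, NULL, NULL); (NULL, 18, NULL, NULL); (NULL, 36, NULL, NULL); (NULL, 40, NULL, NULL); (NULL, 40, NULL, NULL); (NULL, NULL, FL, 2); (NULL, NULL, MT, 3); (NULL, NULL, MT, 6); (NULL, NULL, RF, 7); (NULL, NULL, NULL, NULL)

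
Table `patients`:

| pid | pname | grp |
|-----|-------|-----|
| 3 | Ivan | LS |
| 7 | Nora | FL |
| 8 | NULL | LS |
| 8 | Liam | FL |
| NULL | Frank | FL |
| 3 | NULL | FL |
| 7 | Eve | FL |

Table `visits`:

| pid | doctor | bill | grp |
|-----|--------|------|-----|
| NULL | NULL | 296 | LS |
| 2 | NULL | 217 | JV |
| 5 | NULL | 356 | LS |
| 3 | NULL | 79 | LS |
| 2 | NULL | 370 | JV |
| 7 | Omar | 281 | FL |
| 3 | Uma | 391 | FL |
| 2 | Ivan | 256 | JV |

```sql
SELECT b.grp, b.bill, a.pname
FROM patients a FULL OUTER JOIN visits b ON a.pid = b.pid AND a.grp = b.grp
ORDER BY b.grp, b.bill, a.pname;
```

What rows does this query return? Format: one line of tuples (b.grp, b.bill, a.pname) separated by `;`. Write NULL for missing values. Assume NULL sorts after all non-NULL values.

FULL OUTER JOIN keeps every row from both sides; unmatched rows get NULL for the other side's columns.
Matching on a.pid = b.pid AND a.grp = b.grp. A NULL in a compared column never satisfies the condition.
- a[0] pid=3, grp=LS → 1 match(es) in b → 1 row(s).
- a[1] pid=7, grp=FL → 1 match(es) in b → 1 row(s).
- a[2] pid=8, grp=LS → no match; kept with NULLs on the b side.
- a[3] pid=8, grp=FL → no match; kept with NULLs on the b side.
- a[4] pid=NULL, grp=FL → no match; kept with NULLs on the b side.
- a[5] pid=3, grp=FL → 1 match(es) in b → 1 row(s).
- a[6] pid=7, grp=FL → 1 match(es) in b → 1 row(s).
- 5 row(s) from b found no a partner → padded with NULL.

(FL, 281, Eve); (FL, 281, Nora); (FL, 391, NULL); (JV, 217, NULL); (JV, 256, NULL); (JV, 370, NULL); (LS, 79, Ivan); (LS, 296, NULL); (LS, 356, NULL); (NULL, NULL, Frank); (NULL, NULL, Liam); (NULL, NULL, NULL)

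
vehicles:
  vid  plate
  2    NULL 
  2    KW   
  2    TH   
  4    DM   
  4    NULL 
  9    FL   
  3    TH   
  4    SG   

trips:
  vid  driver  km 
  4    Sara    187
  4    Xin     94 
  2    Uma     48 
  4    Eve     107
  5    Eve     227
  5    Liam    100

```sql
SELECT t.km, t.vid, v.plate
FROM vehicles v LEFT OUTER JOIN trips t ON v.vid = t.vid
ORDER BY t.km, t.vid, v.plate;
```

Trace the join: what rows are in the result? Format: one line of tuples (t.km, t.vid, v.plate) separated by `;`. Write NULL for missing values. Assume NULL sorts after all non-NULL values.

LEFT JOIN keeps every row from `vehicles`; unmatched rows get NULL for `trips`'s columns.
Matching on v.vid = t.vid.
- v[0] vid=2 → 1 match(es) in t → 1 row(s).
- v[1] vid=2 → 1 match(es) in t → 1 row(s).
- v[2] vid=2 → 1 match(es) in t → 1 row(s).
- v[3] vid=4 → 3 match(es) in t → 3 row(s).
- v[4] vid=4 → 3 match(es) in t → 3 row(s).
- v[5] vid=9 → no match; kept with NULLs on the t side.
- v[6] vid=3 → no match; kept with NULLs on the t side.
- v[7] vid=4 → 3 match(es) in t → 3 row(s).

(48, 2, KW); (48, 2, TH); (48, 2, NULL); (94, 4, DM); (94, 4, SG); (94, 4, NULL); (107, 4, DM); (107, 4, SG); (107, 4, NULL); (187, 4, DM); (187, 4, SG); (187, 4, NULL); (NULL, NULL, FL); (NULL, NULL, TH)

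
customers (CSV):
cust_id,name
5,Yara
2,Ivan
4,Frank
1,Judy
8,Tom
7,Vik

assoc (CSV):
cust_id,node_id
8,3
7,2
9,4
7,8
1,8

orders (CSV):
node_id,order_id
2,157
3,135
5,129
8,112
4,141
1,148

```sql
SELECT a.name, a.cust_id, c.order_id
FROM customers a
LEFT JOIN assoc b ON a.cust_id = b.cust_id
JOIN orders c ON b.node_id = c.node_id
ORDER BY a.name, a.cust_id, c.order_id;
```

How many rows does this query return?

Joins associate left-to-right: customers LEFT JOIN assoc on cust_id gives 7 intermediate row(s).
Then INNER JOIN `orders c` on node_id: keep only rows whose b.node_id appears in c.
Result: 4 row(s).

4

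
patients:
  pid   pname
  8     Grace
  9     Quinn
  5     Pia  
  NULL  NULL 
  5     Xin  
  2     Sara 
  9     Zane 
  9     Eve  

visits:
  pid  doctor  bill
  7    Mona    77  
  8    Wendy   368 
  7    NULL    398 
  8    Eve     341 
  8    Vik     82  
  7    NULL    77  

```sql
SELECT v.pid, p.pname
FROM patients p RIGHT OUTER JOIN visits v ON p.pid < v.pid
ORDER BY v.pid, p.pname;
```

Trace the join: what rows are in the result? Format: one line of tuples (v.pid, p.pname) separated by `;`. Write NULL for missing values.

(7, Pia); (7, Pia); (7, Pia); (7, Sara); (7, Sara); (7, Sara); (7, Xin); (7, Xin); (7, Xin); (8, Pia); (8, Pia); (8, Pia); (8, Sara); (8, Sara); (8, Sara); (8, Xin); (8, Xin); (8, Xin)

RIGHT JOIN keeps every row from `visits`; unmatched rows get NULL for `patients`'s columns.
Matching on p.pid < v.pid. A NULL in a compared column never satisfies the condition.
Matched pairs: 18; unmatched v rows kept: 0.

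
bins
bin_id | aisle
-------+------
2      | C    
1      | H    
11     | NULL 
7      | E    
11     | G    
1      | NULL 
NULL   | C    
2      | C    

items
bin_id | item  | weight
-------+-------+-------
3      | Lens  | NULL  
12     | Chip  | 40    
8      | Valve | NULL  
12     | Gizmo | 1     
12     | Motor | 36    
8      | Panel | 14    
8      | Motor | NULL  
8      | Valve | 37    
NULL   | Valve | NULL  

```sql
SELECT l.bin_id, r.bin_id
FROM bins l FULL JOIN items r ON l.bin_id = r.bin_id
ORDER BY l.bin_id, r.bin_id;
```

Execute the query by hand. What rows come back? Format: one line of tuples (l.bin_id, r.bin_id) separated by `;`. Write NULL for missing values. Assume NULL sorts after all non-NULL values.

FULL OUTER JOIN keeps every row from both sides; unmatched rows get NULL for the other side's columns.
Matching on l.bin_id = r.bin_id. A NULL in a compared column never satisfies the condition.
Matched pairs: 0; unmatched l rows kept: 8; unmatched r rows kept: 9.

(1, NULL); (1, NULL); (2, NULL); (2, NULL); (7, NULL); (11, NULL); (11, NULL); (NULL, 3); (NULL, 8); (NULL, 8); (NULL, 8); (NULL, 8); (NULL, 12); (NULL, 12); (NULL, 12); (NULL, NULL); (NULL, NULL)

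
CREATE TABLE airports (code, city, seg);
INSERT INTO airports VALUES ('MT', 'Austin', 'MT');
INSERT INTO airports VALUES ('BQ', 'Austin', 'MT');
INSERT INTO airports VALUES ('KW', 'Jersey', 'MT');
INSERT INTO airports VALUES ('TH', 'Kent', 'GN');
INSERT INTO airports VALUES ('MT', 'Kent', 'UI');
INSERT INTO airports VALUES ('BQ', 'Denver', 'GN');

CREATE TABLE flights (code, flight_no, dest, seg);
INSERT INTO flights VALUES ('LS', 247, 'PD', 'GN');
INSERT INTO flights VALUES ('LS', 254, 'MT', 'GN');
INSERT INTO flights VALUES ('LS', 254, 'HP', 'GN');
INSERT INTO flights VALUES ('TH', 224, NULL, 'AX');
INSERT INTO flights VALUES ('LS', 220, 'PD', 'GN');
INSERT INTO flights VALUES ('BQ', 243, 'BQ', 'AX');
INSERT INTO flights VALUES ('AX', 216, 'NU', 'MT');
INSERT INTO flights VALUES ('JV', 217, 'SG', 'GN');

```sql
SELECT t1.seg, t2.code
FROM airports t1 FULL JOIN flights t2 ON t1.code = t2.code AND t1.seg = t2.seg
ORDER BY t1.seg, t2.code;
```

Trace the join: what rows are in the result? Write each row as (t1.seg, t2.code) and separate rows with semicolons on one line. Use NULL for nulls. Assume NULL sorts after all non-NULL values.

(GN, NULL); (GN, NULL); (MT, NULL); (MT, NULL); (MT, NULL); (UI, NULL); (NULL, AX); (NULL, BQ); (NULL, JV); (NULL, LS); (NULL, LS); (NULL, LS); (NULL, LS); (NULL, TH)

FULL OUTER JOIN keeps every row from both sides; unmatched rows get NULL for the other side's columns.
Matching on t1.code = t2.code AND t1.seg = t2.seg.
- t1 row (code=MT, seg=MT): no match → kept, t2 columns NULL.
- t1 row (code=BQ, seg=MT): no match → kept, t2 columns NULL.
- t1 row (code=KW, seg=MT): no match → kept, t2 columns NULL.
- t1 row (code=TH, seg=GN): no match → kept, t2 columns NULL.
- t1 row (code=MT, seg=UI): no match → kept, t2 columns NULL.
- t1 row (code=BQ, seg=GN): no match → kept, t2 columns NULL.
- 8 t2 row(s) had no t1 match → kept, t1 columns NULL.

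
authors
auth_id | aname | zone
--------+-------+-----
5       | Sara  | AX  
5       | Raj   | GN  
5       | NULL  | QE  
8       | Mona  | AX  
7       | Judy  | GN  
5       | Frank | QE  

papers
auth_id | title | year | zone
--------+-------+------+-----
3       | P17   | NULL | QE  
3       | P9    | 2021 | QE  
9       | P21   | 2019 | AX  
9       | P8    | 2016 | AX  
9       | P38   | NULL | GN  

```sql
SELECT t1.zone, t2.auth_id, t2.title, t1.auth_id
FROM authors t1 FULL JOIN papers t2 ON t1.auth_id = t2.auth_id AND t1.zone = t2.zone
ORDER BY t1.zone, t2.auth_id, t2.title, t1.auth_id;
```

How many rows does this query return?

FULL OUTER JOIN keeps every row from both sides; unmatched rows get NULL for the other side's columns.
Matching on t1.auth_id = t2.auth_id AND t1.zone = t2.zone.
- t1 row (auth_id=5, zone=AX): no match → kept, t2 columns NULL.
- t1 row (auth_id=5, zone=GN): no match → kept, t2 columns NULL.
- t1 row (auth_id=5, zone=QE): no match → kept, t2 columns NULL.
- t1 row (auth_id=8, zone=AX): no match → kept, t2 columns NULL.
- t1 row (auth_id=7, zone=GN): no match → kept, t2 columns NULL.
- t1 row (auth_id=5, zone=QE): no match → kept, t2 columns NULL.
- plus 5 unmatched t2 row(s), each kept with NULL t1 columns.
Total: 0 matched + 11 padded = 11 rows.

11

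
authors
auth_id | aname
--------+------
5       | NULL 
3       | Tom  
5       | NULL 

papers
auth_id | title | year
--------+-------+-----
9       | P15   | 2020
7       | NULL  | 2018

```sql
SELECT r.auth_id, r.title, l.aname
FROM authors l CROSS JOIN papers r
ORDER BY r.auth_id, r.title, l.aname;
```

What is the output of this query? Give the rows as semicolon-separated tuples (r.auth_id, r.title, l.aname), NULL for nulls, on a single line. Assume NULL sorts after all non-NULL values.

(7, NULL, Tom); (7, NULL, NULL); (7, NULL, NULL); (9, P15, Tom); (9, P15, NULL); (9, P15, NULL)

CROSS JOIN pairs every row of `authors` with every row of `papers`: 3 × 2 = 6 rows.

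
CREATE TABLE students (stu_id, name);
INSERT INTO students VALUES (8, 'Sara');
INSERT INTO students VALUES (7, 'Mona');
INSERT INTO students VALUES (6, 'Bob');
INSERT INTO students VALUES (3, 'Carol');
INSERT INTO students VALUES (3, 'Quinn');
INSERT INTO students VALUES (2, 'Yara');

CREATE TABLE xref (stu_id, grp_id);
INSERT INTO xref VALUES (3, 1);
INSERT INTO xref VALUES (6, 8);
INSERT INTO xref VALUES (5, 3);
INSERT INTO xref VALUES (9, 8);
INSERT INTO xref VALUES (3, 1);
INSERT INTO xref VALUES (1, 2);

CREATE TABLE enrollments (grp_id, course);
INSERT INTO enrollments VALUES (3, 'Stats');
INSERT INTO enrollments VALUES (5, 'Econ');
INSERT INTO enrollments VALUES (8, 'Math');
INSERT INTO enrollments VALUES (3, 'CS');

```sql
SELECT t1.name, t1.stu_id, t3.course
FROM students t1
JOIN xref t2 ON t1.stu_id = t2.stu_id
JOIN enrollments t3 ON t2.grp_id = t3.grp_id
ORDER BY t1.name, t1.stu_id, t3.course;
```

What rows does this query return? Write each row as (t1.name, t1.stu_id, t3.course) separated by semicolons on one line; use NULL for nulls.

Step 1 — t1 INNER JOIN t2 on stu_id → 5 row(s).
Then INNER JOIN `enrollments t3` on grp_id: keep only rows whose t2.grp_id appears in t3.

(Bob, 6, Math)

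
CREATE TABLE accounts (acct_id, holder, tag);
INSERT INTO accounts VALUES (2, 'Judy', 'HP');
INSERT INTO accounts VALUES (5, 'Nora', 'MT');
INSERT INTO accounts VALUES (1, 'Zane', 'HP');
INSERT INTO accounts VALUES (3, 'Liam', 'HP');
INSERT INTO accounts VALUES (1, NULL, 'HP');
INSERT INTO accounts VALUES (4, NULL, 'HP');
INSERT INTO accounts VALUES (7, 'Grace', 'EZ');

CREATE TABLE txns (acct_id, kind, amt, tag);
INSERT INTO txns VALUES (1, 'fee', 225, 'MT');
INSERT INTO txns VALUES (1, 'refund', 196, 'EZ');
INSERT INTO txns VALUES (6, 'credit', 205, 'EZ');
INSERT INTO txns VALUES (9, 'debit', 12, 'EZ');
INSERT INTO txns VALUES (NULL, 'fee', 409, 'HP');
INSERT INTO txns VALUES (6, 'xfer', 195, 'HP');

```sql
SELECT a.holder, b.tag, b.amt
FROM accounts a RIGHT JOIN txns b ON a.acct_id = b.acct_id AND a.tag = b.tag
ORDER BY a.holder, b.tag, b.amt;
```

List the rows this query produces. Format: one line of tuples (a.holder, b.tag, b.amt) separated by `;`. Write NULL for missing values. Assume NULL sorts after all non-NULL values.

RIGHT JOIN keeps every row from `txns`; unmatched rows get NULL for `accounts`'s columns.
Matching on a.acct_id = b.acct_id AND a.tag = b.tag. A NULL in a compared column never satisfies the condition.
- a (acct_id=2, tag=HP) has no partner in b.
- a (acct_id=5, tag=MT) has no partner in b.
- a (acct_id=1, tag=HP) has no partner in b.
- a (acct_id=3, tag=HP) has no partner in b.
- a (acct_id=1, tag=HP) has no partner in b.
- a (acct_id=4, tag=HP) has no partner in b.
- a (acct_id=7, tag=EZ) has no partner in b.
- 6 row(s) from b found no a partner → padded with NULL.
After projecting and ordering:
a.holder | b.tag | b.amt
NULL | EZ | 12
NULL | EZ | 196
NULL | EZ | 205
NULL | HP | 195
NULL | HP | 409
NULL | MT | 225

(NULL, EZ, 12); (NULL, EZ, 196); (NULL, EZ, 205); (NULL, HP, 195); (NULL, HP, 409); (NULL, MT, 225)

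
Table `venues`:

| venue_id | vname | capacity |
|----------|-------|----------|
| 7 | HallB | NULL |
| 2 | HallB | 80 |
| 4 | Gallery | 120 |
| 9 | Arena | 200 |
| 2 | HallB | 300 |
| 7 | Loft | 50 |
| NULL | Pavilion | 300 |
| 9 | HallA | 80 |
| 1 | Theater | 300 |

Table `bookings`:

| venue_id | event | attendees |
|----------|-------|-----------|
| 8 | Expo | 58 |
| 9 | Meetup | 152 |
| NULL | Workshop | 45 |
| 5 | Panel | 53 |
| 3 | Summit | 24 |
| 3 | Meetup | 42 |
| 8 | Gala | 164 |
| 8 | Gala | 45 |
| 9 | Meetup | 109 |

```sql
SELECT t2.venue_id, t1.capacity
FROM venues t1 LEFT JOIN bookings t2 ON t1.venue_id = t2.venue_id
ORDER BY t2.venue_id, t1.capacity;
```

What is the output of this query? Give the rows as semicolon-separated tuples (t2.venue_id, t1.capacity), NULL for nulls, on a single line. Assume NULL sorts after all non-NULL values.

(9, 80); (9, 80); (9, 200); (9, 200); (NULL, 50); (NULL, 80); (NULL, 120); (NULL, 300); (NULL, 300); (NULL, 300); (NULL, NULL)

LEFT JOIN keeps every row from `venues`; unmatched rows get NULL for `bookings`'s columns.
Matching on t1.venue_id = t2.venue_id. A NULL in a compared column never satisfies the condition.
- venue_id=7: no t2 row matches, row kept with t2 columns NULL.
- venue_id=2: no t2 row matches, row kept with t2 columns NULL.
- venue_id=4: no t2 row matches, row kept with t2 columns NULL.
- venue_id=9: 2 matching t2 row(s), so 2 row(s) emitted.
- venue_id=2: no t2 row matches, row kept with t2 columns NULL.
- venue_id=7: no t2 row matches, row kept with t2 columns NULL.
- venue_id=NULL: no t2 row matches, row kept with t2 columns NULL.
- venue_id=9: 2 matching t2 row(s), so 2 row(s) emitted.
- venue_id=1: no t2 row matches, row kept with t2 columns NULL.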